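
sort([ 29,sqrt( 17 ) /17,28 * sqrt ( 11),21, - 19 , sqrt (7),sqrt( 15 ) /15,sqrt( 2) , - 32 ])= [ - 32, - 19, sqrt( 17)/17,sqrt( 15)/15, sqrt( 2),sqrt ( 7),21,29,28 * sqrt (11 )]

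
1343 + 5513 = 6856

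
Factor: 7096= 2^3 * 887^1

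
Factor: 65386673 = 11^1*5944243^1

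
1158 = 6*193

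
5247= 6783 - 1536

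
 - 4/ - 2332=1/583 = 0.00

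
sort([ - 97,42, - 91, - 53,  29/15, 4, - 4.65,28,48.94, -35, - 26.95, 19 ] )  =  [  -  97, - 91, - 53, - 35, - 26.95, - 4.65,  29/15, 4, 19,  28, 42, 48.94 ] 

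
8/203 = 8/203 = 0.04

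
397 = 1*397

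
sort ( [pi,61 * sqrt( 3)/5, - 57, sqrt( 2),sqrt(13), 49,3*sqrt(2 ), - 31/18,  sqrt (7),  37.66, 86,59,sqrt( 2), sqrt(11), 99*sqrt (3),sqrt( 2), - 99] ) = [  -  99,-57, - 31/18, sqrt ( 2), sqrt( 2),sqrt( 2), sqrt( 7 ),pi, sqrt( 11) , sqrt( 13), 3*sqrt(2), 61*sqrt (3 )/5, 37.66,  49, 59, 86, 99 * sqrt (3 )] 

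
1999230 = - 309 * (-6470)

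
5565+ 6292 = 11857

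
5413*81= 438453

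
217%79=59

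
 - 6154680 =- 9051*680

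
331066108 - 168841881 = 162224227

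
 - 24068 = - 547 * 44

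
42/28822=21/14411 = 0.00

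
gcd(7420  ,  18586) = 2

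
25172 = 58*434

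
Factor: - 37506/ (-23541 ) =2^1 * 47^1 * 59^( - 1)=94/59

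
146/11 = 146/11 = 13.27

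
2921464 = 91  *32104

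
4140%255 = 60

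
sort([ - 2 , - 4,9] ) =[ - 4, - 2, 9 ]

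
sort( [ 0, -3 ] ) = [ - 3,0 ]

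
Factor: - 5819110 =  -2^1 * 5^1*11^1 * 52901^1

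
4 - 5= -1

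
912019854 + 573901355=1485921209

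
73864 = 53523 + 20341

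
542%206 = 130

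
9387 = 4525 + 4862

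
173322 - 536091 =- 362769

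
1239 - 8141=-6902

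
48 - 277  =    -  229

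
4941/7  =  705 + 6/7 = 705.86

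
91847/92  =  998 + 31/92 =998.34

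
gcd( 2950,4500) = 50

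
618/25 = 24+18/25 = 24.72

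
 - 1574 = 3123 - 4697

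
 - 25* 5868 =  - 146700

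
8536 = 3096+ 5440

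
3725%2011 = 1714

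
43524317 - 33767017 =9757300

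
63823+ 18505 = 82328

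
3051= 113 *27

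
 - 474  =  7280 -7754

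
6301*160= 1008160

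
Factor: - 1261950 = - 2^1*3^1*5^2*47^1*179^1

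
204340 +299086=503426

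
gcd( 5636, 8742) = 2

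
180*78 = 14040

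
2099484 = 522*4022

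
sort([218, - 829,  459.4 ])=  [-829 , 218, 459.4]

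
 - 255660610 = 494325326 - 749985936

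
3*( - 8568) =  - 25704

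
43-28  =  15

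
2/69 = 2/69 = 0.03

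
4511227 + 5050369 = 9561596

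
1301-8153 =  - 6852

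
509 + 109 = 618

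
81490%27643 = 26204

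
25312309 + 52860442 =78172751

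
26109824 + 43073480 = 69183304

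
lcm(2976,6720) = 208320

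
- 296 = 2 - 298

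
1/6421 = 1/6421 = 0.00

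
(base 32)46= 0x86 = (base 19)71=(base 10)134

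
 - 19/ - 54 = 19/54 = 0.35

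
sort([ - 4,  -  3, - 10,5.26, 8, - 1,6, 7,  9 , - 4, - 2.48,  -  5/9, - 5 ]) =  [ - 10, - 5,  -  4 ,- 4, - 3, - 2.48,- 1, - 5/9,5.26, 6, 7,8,9 ] 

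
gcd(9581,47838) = 67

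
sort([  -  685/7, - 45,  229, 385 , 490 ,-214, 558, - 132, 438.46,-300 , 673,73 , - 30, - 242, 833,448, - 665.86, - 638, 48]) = [ - 665.86, - 638, - 300, - 242  ,-214,-132, - 685/7 ,  -  45, - 30,48 , 73, 229, 385,438.46, 448, 490,558,673, 833] 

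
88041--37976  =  126017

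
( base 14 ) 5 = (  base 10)5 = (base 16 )5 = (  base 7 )5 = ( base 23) 5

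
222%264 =222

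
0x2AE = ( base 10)686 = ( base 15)30B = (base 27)pb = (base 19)1h2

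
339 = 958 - 619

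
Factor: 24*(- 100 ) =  - 2400=- 2^5*3^1*5^2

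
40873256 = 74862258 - 33989002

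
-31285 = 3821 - 35106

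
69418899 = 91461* 759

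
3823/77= 49  +  50/77=   49.65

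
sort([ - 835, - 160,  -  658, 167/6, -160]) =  [ - 835,-658, - 160,-160, 167/6]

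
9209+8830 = 18039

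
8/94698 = 4/47349 = 0.00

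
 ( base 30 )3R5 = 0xdbb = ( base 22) 75h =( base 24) 62B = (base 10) 3515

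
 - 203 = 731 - 934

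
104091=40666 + 63425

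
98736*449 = 44332464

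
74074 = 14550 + 59524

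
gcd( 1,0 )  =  1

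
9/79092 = 1/8788 = 0.00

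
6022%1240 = 1062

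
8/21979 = 8/21979 = 0.00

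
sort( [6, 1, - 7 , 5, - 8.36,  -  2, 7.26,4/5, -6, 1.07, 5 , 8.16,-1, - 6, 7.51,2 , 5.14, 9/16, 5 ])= [ - 8.36, - 7,  -  6, - 6, - 2 ,-1,9/16,4/5, 1,1.07,2, 5, 5,  5,5.14 , 6,7.26, 7.51, 8.16] 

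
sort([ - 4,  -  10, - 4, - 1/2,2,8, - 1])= [ - 10, - 4, - 4,-1,-1/2, 2, 8]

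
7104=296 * 24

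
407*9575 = 3897025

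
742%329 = 84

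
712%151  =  108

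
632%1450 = 632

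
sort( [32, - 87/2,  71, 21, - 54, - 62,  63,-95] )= [ - 95, - 62, - 54,-87/2, 21,32, 63, 71 ]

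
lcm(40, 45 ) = 360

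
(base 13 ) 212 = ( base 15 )188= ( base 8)541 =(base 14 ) 1B3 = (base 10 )353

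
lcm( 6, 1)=6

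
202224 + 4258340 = 4460564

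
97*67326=6530622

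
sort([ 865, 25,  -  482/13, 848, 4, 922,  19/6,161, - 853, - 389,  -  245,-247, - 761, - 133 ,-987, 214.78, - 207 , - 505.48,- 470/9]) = [ - 987, - 853, - 761,-505.48,-389 , - 247, - 245, - 207, - 133, - 470/9, - 482/13, 19/6,4, 25 , 161,214.78,848,865, 922]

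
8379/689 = 12+111/689 = 12.16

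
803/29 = 27 + 20/29= 27.69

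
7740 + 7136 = 14876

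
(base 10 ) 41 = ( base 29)1c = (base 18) 25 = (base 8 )51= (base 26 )1f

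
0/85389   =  0 = 0.00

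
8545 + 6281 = 14826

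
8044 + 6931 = 14975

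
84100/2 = 42050 = 42050.00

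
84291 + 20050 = 104341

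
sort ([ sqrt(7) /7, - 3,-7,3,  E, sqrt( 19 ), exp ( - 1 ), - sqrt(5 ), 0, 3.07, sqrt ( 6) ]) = [ - 7,-3 ,  -  sqrt( 5),0 , exp( - 1 ),sqrt(7)/7,sqrt(6), E , 3 , 3.07 , sqrt( 19) ]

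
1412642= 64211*22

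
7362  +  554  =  7916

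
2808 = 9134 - 6326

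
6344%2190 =1964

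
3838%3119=719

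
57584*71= 4088464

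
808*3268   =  2640544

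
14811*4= 59244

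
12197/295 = 41+102/295 = 41.35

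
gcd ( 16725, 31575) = 75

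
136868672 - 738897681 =-602029009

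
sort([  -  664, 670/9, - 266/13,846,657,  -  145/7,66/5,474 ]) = [ - 664, - 145/7, - 266/13,  66/5,670/9, 474, 657,846]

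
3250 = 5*650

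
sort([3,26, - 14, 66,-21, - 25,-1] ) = [ - 25,-21,  -  14,-1 , 3, 26,66 ]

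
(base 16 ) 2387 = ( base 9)13425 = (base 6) 110035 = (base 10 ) 9095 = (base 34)7TH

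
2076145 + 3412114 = 5488259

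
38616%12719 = 459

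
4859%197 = 131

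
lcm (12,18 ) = 36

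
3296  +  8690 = 11986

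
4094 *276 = 1129944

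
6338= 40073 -33735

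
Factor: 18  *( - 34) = -2^2*3^2*17^1 = -  612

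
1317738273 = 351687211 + 966051062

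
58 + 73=131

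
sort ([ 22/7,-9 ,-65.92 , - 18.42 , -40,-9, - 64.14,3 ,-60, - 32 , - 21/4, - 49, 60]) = [ - 65.92, - 64.14,  -  60, - 49, - 40 , - 32 , - 18.42, - 9 , - 9,-21/4,  3,22/7,60]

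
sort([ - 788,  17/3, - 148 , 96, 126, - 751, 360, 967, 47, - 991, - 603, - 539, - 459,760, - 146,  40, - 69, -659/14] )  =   [  -  991 ,  -  788, - 751 , - 603, - 539, - 459,  -  148, - 146 , - 69 ,-659/14,17/3,40,47,96,126, 360,  760,  967 ] 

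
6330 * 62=392460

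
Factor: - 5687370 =-2^1*3^2*5^1*13^1*4861^1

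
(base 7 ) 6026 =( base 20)53I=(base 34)1r4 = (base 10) 2078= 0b100000011110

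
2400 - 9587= - 7187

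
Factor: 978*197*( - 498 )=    - 95947668 = - 2^2*3^2 * 83^1*163^1*197^1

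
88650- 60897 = 27753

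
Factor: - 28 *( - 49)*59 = 2^2*7^3*59^1=80948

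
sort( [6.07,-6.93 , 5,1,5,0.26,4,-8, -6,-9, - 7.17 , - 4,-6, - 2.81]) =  [-9,-8,-7.17, - 6.93 ,-6,-6, - 4, - 2.81,0.26,1,4,5,5, 6.07]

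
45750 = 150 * 305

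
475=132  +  343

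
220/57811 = 220/57811 =0.00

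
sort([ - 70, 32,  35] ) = [ - 70 , 32,35 ]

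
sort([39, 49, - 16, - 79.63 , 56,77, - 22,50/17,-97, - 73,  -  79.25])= [ - 97, - 79.63, - 79.25 ,-73,  -  22, - 16,50/17, 39, 49,56,77 ]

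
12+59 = 71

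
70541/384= 70541/384 = 183.70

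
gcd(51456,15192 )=24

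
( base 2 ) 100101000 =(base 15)14B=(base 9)358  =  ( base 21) E2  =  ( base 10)296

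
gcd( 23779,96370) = 1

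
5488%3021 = 2467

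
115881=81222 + 34659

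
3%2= 1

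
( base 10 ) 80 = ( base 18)48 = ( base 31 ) 2i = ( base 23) 3B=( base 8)120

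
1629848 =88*18521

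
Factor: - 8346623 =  - 8346623^1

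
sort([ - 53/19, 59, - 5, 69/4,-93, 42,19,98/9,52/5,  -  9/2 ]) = [-93 ,  -  5, - 9/2,-53/19, 52/5, 98/9, 69/4,19 , 42, 59 ]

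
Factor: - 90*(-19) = 2^1*3^2*5^1  *  19^1=1710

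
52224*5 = 261120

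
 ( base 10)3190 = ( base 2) 110001110110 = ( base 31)39s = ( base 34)2ps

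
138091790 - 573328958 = - 435237168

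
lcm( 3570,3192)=271320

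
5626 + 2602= 8228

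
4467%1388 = 303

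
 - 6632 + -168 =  - 6800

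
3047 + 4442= 7489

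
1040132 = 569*1828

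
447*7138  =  3190686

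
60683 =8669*7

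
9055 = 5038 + 4017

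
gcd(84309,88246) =1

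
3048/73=3048/73 =41.75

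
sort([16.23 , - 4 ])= [ - 4,16.23 ]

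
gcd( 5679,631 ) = 631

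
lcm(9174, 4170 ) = 45870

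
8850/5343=2950/1781=1.66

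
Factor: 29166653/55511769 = 3^( - 1)*19^1*61^( - 1 )*163^ ( - 1)*947^1*1621^1*1861^(- 1 )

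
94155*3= 282465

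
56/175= 8/25 = 0.32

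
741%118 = 33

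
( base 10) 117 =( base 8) 165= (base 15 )7c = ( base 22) 57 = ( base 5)432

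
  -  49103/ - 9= 5455+8/9 = 5455.89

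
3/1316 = 3/1316  =  0.00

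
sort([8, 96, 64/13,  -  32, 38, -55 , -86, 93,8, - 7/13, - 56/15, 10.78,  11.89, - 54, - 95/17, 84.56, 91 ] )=[ - 86,-55,  -  54, -32, - 95/17,  -  56/15, - 7/13,64/13, 8, 8, 10.78, 11.89,  38, 84.56, 91 , 93, 96]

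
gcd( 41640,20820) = 20820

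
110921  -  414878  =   - 303957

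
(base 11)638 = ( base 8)1377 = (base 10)767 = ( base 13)470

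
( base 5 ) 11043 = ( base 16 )305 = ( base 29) qj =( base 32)O5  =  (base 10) 773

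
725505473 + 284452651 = 1009958124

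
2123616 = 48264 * 44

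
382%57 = 40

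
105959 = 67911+38048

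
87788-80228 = 7560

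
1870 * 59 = 110330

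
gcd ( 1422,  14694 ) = 474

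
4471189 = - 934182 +5405371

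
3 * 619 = 1857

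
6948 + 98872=105820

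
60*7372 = 442320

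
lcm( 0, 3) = 0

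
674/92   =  337/46 = 7.33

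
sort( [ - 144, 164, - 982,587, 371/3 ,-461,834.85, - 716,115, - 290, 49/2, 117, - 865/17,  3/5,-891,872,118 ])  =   [  -  982, - 891, - 716, - 461, - 290, - 144, - 865/17,3/5, 49/2,115,117,118 , 371/3,164  ,  587, 834.85  ,  872]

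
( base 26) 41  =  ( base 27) 3O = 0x69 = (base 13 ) 81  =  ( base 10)105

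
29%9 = 2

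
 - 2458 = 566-3024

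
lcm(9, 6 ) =18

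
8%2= 0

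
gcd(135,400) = 5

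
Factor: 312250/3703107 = 2^1*3^( - 1 ) * 5^3* 709^ (- 1 )*  1249^1 * 1741^( - 1 )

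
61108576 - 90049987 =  - 28941411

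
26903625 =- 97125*( - 277 ) 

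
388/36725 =388/36725=0.01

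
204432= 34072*6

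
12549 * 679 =8520771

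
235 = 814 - 579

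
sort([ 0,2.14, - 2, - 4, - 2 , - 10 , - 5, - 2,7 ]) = [ - 10,-5,-4 , -2, - 2,  -  2, 0, 2.14,7] 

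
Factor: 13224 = 2^3*3^1*19^1*29^1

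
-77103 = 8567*( - 9 ) 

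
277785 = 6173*45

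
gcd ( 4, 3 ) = 1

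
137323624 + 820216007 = 957539631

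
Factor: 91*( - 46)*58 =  - 242788 = - 2^2*7^1*13^1*23^1*29^1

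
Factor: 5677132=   2^2* 37^1*89^1*431^1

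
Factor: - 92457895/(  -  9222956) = 2^( - 2 )*5^1*19^1*61^( - 1 ) * 233^1*4177^1*37799^ ( - 1)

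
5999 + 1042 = 7041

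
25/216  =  25/216 = 0.12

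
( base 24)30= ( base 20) 3c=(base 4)1020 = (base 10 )72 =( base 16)48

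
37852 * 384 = 14535168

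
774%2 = 0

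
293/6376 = 293/6376 = 0.05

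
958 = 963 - 5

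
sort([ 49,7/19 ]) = [7/19,49 ]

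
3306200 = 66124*50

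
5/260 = 1/52  =  0.02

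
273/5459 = 273/5459 = 0.05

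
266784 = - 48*(  -  5558 ) 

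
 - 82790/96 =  - 863 + 29/48 =-862.40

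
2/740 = 1/370 = 0.00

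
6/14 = 3/7 = 0.43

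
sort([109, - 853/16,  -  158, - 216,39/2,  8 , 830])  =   [ - 216, - 158, - 853/16 , 8, 39/2,109,  830 ] 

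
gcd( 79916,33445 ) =1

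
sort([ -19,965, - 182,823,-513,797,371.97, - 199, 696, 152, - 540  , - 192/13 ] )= [ - 540, - 513, - 199,-182, - 19, - 192/13,152,371.97,696 , 797,  823,  965] 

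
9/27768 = 3/9256 = 0.00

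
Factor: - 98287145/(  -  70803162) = 2^( - 1)*3^( - 2)*5^1*11^1*1787039^1*3933509^( - 1)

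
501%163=12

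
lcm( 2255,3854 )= 211970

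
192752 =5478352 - 5285600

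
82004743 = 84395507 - 2390764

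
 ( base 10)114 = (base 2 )1110010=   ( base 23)4M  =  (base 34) 3C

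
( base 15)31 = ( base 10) 46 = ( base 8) 56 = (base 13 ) 37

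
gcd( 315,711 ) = 9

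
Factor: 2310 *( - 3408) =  - 7872480=-2^5*3^2*5^1*7^1*11^1*71^1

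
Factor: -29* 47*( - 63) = 85869 =3^2*7^1*29^1*47^1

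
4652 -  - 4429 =9081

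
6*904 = 5424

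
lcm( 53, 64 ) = 3392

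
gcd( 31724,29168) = 4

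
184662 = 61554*3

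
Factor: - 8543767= - 2311^1*3697^1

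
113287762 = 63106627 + 50181135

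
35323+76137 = 111460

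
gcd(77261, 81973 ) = 1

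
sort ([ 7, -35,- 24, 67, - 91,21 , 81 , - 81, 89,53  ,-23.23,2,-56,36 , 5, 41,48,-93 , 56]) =[  -  93, - 91,  -  81,-56,-35, - 24, - 23.23, 2 , 5, 7,21, 36,41,  48,53, 56,67, 81,  89 ]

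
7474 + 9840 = 17314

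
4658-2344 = 2314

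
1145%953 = 192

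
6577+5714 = 12291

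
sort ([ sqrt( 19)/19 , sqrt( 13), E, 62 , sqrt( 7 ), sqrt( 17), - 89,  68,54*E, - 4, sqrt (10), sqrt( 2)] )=[-89, -4, sqrt( 19)/19,sqrt(2 ), sqrt( 7), E, sqrt( 10 ),sqrt( 13 ),sqrt(17),62, 68,54 *E]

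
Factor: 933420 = 2^2*3^1  *5^1*47^1*331^1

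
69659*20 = 1393180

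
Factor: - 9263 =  - 59^1*157^1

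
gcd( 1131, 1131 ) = 1131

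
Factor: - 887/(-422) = 2^( - 1)*211^(-1)*887^1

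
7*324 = 2268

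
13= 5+8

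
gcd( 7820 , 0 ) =7820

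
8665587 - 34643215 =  - 25977628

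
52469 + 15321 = 67790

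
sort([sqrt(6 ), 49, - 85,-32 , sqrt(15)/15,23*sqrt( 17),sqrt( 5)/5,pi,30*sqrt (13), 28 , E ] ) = [ - 85, - 32, sqrt( 15 )/15,sqrt( 5 )/5,sqrt( 6), E,  pi,28, 49,23*sqrt( 17 ), 30*sqrt(13)]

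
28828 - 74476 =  - 45648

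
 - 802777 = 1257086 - 2059863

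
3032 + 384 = 3416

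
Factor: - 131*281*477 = -3^2 * 53^1*131^1*281^1 =-17558847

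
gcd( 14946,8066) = 2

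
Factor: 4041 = 3^2*449^1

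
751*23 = 17273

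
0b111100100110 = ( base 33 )3ih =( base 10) 3878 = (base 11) 2a06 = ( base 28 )4QE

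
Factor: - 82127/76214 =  - 2^( - 1)*17^1*53^(-1 )*719^( - 1) * 4831^1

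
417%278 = 139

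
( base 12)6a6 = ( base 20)29a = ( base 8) 1736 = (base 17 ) 374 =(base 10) 990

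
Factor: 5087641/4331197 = 391357/333169= 17^1*211^ ( - 1 )* 1579^( - 1)*23021^1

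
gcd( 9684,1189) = 1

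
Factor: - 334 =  - 2^1*167^1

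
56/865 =56/865= 0.06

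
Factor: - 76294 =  - 2^1*37^1*1031^1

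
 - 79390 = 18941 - 98331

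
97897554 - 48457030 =49440524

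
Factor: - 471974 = - 2^1*47^1 * 5021^1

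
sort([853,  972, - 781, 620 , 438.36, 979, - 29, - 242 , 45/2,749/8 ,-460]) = [ - 781,  -  460,-242,  -  29, 45/2 , 749/8,438.36,620,853, 972, 979]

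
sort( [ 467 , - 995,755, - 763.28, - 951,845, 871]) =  [ - 995,  -  951, - 763.28 , 467 , 755,845,871] 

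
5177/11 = 470 + 7/11 = 470.64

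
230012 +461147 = 691159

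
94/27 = 3 + 13/27 = 3.48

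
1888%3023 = 1888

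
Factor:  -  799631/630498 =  - 2^ (  -  1)*3^ (-1)*7^2  *  11^(-1)*41^ (-1 )*233^( - 1)*16319^1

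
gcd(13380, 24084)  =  2676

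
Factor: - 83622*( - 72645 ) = 6074720190 = 2^1*3^2*5^1*7^1*11^1*29^1*167^1*181^1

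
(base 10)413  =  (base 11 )346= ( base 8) 635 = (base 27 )F8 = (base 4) 12131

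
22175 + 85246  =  107421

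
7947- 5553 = 2394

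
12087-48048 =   -  35961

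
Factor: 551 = 19^1*29^1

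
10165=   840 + 9325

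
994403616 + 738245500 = 1732649116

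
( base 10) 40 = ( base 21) 1J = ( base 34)16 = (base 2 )101000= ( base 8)50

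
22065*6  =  132390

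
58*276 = 16008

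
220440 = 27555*8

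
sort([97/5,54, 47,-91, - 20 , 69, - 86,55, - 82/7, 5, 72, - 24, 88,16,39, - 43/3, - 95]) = [- 95, - 91,-86, - 24, - 20, -43/3 , - 82/7,5,16, 97/5,39, 47,54, 55, 69,72, 88]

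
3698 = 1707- - 1991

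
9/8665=9/8665 = 0.00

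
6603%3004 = 595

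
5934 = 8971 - 3037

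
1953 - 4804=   -  2851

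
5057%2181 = 695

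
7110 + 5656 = 12766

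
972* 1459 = 1418148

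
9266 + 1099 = 10365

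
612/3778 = 306/1889=0.16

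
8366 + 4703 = 13069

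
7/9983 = 7/9983 = 0.00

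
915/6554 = 915/6554 = 0.14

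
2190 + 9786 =11976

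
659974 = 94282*7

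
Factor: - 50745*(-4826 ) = 244895370 = 2^1*3^1*5^1 * 17^1*19^1*127^1*199^1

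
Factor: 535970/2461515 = 2^1*3^(-1)*7^( - 2) * 17^(-1) * 197^ (- 1)*  53597^1= 107194/492303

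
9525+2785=12310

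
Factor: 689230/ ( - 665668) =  - 344615/332834 = - 2^ ( - 1 )*5^1*157^1*439^1*166417^( -1)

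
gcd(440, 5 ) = 5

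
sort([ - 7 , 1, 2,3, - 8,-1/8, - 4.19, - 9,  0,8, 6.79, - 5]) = [ - 9, - 8, - 7, - 5, - 4.19, - 1/8,0,1, 2,3,  6.79,  8]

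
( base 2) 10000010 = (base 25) 55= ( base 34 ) 3S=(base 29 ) 4E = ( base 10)130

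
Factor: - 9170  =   - 2^1*5^1*7^1*131^1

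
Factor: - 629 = - 17^1*37^1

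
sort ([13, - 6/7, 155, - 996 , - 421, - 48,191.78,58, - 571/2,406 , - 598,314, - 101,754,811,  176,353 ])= [ - 996,-598, - 421, - 571/2, -101, - 48 , - 6/7, 13, 58,155,176,191.78,314,353, 406 , 754,811]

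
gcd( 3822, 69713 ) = 7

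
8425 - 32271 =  - 23846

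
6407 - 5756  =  651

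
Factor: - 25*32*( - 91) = 2^5*5^2*7^1*13^1= 72800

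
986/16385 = 34/565  =  0.06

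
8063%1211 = 797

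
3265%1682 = 1583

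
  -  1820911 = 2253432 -4074343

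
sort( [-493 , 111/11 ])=[- 493, 111/11] 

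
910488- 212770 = 697718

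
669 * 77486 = 51838134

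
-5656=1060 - 6716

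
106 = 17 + 89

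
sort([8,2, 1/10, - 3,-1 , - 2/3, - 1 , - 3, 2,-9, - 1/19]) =[- 9, - 3, - 3, - 1,- 1, - 2/3, -1/19,1/10,2 , 2 , 8]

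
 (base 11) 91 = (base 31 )37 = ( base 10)100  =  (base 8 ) 144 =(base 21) 4g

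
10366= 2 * 5183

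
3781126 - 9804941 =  - 6023815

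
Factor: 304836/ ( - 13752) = -133/6 = -  2^( - 1) *3^(-1)*7^1*19^1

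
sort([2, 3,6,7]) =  [2,3,6, 7]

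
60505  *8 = 484040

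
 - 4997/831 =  - 7 + 820/831 = -6.01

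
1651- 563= 1088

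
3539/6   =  3539/6 = 589.83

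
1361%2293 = 1361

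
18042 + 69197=87239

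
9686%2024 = 1590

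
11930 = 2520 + 9410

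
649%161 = 5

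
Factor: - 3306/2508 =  - 2^( - 1 )*11^( - 1 )*29^1= - 29/22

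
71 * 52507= 3727997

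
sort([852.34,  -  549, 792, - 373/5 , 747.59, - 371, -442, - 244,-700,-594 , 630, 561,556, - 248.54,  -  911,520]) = [ - 911, - 700,-594, - 549,-442,-371, - 248.54, - 244, - 373/5, 520 , 556, 561, 630  ,  747.59, 792, 852.34]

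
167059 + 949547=1116606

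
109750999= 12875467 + 96875532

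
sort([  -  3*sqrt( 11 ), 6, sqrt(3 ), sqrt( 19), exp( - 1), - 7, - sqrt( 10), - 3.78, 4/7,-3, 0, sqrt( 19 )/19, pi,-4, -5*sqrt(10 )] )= [ - 5*sqrt (10), - 3 * sqrt(11), - 7, - 4, - 3.78, - sqrt ( 10 ), - 3 , 0, sqrt( 19) /19,exp( - 1),4/7,  sqrt( 3 ), pi,sqrt( 19 ),6]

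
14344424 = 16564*866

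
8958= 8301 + 657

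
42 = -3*(-14)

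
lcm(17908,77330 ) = 1701260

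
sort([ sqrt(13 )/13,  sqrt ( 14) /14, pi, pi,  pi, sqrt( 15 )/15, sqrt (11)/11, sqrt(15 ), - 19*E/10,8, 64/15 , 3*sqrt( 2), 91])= [ - 19*E/10 , sqrt(15)/15,sqrt(14 )/14 , sqrt( 13)/13,sqrt(11 )/11,  pi, pi , pi , sqrt( 15 ), 3*sqrt( 2),64/15 , 8, 91]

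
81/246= 27/82 = 0.33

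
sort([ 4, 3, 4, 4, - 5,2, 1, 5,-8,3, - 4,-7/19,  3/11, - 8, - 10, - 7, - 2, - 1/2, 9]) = [ - 10, - 8,-8, - 7,-5, - 4, - 2, - 1/2, - 7/19,3/11, 1, 2,3, 3,4, 4,4, 5, 9]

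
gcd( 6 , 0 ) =6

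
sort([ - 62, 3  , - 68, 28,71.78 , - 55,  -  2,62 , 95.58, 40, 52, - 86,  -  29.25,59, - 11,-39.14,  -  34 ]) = [ - 86 , - 68, - 62, - 55, - 39.14,- 34, - 29.25, - 11,-2, 3,28, 40, 52, 59, 62, 71.78, 95.58 ]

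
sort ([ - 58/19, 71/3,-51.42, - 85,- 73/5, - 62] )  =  [ - 85, - 62, -51.42, - 73/5 , - 58/19, 71/3] 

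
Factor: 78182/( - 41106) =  - 97/51   =  -3^ (  -  1)*17^( - 1)*97^1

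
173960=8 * 21745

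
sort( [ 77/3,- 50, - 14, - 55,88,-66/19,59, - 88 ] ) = [ - 88, - 55, - 50, - 14, - 66/19,77/3, 59,88 ]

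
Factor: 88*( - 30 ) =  - 2640 = -2^4*3^1*5^1* 11^1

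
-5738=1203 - 6941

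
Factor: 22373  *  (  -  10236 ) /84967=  - 229010028/84967  =  -2^2*3^1*13^1 * 853^1 * 1721^1*84967^(  -  1)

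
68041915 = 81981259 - 13939344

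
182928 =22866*8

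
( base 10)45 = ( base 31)1e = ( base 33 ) 1c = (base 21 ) 23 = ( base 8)55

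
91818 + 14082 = 105900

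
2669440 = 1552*1720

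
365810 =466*785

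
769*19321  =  14857849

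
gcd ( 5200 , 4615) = 65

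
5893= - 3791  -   - 9684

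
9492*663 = 6293196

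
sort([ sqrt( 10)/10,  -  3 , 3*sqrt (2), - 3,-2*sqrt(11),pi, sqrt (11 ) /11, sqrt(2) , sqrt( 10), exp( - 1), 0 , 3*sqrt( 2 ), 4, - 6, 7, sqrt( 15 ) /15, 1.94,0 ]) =[ - 2*sqrt(11), -6, - 3,  -  3, 0, 0, sqrt (15 ) /15, sqrt( 11)/11 , sqrt ( 10 )/10,exp(-1), sqrt(2), 1.94, pi, sqrt(10), 4, 3 *sqrt( 2), 3*sqrt( 2 ), 7 ] 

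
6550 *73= 478150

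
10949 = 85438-74489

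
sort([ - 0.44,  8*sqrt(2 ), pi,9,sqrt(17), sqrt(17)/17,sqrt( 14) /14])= [ - 0.44,  sqrt ( 17)/17 , sqrt(14)/14,pi, sqrt(17), 9, 8*sqrt( 2)]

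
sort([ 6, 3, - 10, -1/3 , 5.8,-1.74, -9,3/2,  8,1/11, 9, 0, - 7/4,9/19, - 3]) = [  -  10, - 9, - 3, - 7/4, - 1.74,-1/3, 0, 1/11,  9/19 , 3/2, 3,5.8,  6,8, 9] 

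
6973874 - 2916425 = 4057449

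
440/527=440/527  =  0.83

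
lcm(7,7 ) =7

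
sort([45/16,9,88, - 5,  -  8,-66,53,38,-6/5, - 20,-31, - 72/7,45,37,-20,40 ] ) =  [ - 66 , - 31, - 20, - 20,-72/7, - 8, - 5, -6/5,45/16,  9 , 37, 38,40,45,53 , 88 ] 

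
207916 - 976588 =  - 768672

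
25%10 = 5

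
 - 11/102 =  - 1+91/102  =  - 0.11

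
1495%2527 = 1495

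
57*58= 3306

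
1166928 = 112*10419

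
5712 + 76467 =82179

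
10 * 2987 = 29870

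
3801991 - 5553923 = -1751932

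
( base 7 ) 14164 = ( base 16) F1C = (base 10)3868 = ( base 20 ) 9d8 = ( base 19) ADB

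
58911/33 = 1785 +2/11 = 1785.18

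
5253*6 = 31518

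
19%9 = 1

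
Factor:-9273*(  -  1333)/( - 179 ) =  - 3^1 * 11^1 * 31^1*43^1 * 179^( - 1) * 281^1=- 12360909/179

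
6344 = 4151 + 2193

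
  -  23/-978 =23/978= 0.02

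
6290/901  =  370/53 = 6.98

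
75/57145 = 15/11429  =  0.00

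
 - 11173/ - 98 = 11173/98= 114.01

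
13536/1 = 13536 = 13536.00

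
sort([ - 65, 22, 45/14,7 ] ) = [ - 65, 45/14,7,22]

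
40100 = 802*50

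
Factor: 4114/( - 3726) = -3^ (  -  4 )* 11^2*17^1*23^( - 1)   =  - 2057/1863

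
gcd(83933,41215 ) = 1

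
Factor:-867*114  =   - 98838= - 2^1*3^2*17^2*19^1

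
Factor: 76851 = 3^2*8539^1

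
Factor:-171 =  -3^2*19^1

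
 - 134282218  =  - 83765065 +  - 50517153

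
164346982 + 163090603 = 327437585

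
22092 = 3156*7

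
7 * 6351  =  44457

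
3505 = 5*701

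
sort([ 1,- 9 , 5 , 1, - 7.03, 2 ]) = [ - 9,-7.03, 1, 1, 2,5 ]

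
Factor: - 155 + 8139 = 7984  =  2^4*499^1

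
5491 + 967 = 6458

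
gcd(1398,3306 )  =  6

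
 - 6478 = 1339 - 7817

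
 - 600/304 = - 2+ 1/38 = - 1.97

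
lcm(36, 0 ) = 0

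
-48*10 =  - 480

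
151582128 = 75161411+76420717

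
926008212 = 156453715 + 769554497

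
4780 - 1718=3062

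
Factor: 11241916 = 2^2*  7^1*179^1*2243^1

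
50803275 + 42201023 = 93004298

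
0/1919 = 0=0.00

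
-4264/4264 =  - 1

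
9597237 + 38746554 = 48343791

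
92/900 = 23/225 = 0.10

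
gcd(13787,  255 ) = 17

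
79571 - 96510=-16939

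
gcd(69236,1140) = 76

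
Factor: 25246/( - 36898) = -13^1*19^( - 1 ) = - 13/19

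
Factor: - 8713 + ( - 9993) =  - 18706=- 2^1*47^1*199^1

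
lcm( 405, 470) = 38070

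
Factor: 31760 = 2^4*5^1 * 397^1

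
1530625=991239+539386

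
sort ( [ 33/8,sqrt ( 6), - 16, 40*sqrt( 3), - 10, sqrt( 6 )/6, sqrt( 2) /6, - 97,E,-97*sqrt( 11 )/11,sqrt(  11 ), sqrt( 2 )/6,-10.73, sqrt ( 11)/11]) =[ - 97, - 97 * sqrt( 11 )/11 , - 16, - 10.73 , - 10,sqrt(2)/6, sqrt( 2) /6, sqrt( 11 )/11, sqrt(6 ) /6, sqrt( 6), E, sqrt(11), 33/8, 40*sqrt(3 ) ]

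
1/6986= 1/6986 = 0.00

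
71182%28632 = 13918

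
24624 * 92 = 2265408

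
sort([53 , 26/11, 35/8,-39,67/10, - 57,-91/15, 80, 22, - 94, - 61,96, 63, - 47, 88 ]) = [ - 94, - 61, - 57, - 47, - 39 , - 91/15, 26/11,35/8, 67/10, 22, 53, 63,80, 88,96 ] 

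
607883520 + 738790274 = 1346673794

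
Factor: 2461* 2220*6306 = 2^3 *3^2*5^1*23^1 * 37^1*107^1*1051^1  =  34452326520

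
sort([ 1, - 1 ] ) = [ - 1,1 ]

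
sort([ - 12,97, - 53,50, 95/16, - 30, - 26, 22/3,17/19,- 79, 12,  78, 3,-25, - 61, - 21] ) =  [-79 , - 61, - 53, - 30,  -  26, - 25 , - 21,-12,17/19,3,95/16,22/3, 12, 50,78, 97 ] 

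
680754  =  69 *9866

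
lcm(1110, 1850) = 5550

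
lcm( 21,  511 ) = 1533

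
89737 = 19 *4723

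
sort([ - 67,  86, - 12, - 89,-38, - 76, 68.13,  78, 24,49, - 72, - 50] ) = [ - 89,-76, - 72, - 67, - 50,-38, - 12, 24,  49,68.13,78,86]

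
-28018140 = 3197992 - 31216132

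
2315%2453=2315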